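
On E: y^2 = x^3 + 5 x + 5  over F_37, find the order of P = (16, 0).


Compute successive multiples of P until we hit O:
  1P = (16, 0)
  2P = O

ord(P) = 2


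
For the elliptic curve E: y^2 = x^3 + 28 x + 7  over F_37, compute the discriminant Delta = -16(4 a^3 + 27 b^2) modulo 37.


4 a^3 + 27 b^2 = 4*28^3 + 27*7^2 = 87808 + 1323 = 89131
Delta = -16 * (89131) = -1426096
Delta mod 37 = 32

Delta = 32 (mod 37)


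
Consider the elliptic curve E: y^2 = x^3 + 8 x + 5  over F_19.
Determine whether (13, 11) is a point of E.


Check whether y^2 = x^3 + 8 x + 5 (mod 19) for (x, y) = (13, 11).
LHS: y^2 = 11^2 mod 19 = 7
RHS: x^3 + 8 x + 5 = 13^3 + 8*13 + 5 mod 19 = 7
LHS = RHS

Yes, on the curve


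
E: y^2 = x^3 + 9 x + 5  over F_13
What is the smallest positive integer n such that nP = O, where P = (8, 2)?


Compute successive multiples of P until we hit O:
  1P = (8, 2)
  2P = (9, 3)
  3P = (10, 9)
  4P = (4, 12)
  5P = (4, 1)
  6P = (10, 4)
  7P = (9, 10)
  8P = (8, 11)
  ... (continuing to 9P)
  9P = O

ord(P) = 9


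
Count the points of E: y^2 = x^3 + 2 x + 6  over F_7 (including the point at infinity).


For each x in F_7, count y with y^2 = x^3 + 2 x + 6 mod 7:
  x = 1: RHS = 2, y in [3, 4]  -> 2 point(s)
  x = 2: RHS = 4, y in [2, 5]  -> 2 point(s)
  x = 3: RHS = 4, y in [2, 5]  -> 2 point(s)
  x = 4: RHS = 1, y in [1, 6]  -> 2 point(s)
  x = 5: RHS = 1, y in [1, 6]  -> 2 point(s)
Affine points: 10. Add the point at infinity: total = 11.

#E(F_7) = 11


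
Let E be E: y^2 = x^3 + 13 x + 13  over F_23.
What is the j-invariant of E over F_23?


Delta = -16(4 a^3 + 27 b^2) mod 23 = 8
-1728 * (4 a)^3 = -1728 * (4*13)^3 mod 23 = 19
j = 19 * 8^(-1) mod 23 = 11

j = 11 (mod 23)


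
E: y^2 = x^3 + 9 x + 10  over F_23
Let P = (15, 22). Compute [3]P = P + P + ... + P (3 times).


k = 3 = 11_2 (binary, LSB first: 11)
Double-and-add from P = (15, 22):
  bit 0 = 1: acc = O + (15, 22) = (15, 22)
  bit 1 = 1: acc = (15, 22) + (2, 17) = (12, 11)

3P = (12, 11)


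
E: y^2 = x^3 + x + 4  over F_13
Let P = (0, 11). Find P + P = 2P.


Doubling: s = (3 x1^2 + a) / (2 y1)
s = (3*0^2 + 1) / (2*11) mod 13 = 3
x3 = s^2 - 2 x1 mod 13 = 3^2 - 2*0 = 9
y3 = s (x1 - x3) - y1 mod 13 = 3 * (0 - 9) - 11 = 1

2P = (9, 1)


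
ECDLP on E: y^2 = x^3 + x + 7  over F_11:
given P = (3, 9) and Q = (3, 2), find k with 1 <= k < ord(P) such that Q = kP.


Enumerate multiples of P until we hit Q = (3, 2):
  1P = (3, 9)
  2P = (10, 7)
  3P = (1, 3)
  4P = (5, 7)
  5P = (4, 3)
  6P = (7, 4)
  7P = (6, 3)
  8P = (6, 8)
  9P = (7, 7)
  10P = (4, 8)
  11P = (5, 4)
  12P = (1, 8)
  13P = (10, 4)
  14P = (3, 2)
Match found at i = 14.

k = 14


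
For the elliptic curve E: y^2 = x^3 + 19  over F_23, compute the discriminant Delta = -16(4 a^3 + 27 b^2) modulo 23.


4 a^3 + 27 b^2 = 4*0^3 + 27*19^2 = 0 + 9747 = 9747
Delta = -16 * (9747) = -155952
Delta mod 23 = 11

Delta = 11 (mod 23)


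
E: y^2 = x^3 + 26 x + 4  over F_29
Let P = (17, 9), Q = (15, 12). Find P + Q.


P != Q, so use the chord formula.
s = (y2 - y1) / (x2 - x1) = (3) / (27) mod 29 = 13
x3 = s^2 - x1 - x2 mod 29 = 13^2 - 17 - 15 = 21
y3 = s (x1 - x3) - y1 mod 29 = 13 * (17 - 21) - 9 = 26

P + Q = (21, 26)


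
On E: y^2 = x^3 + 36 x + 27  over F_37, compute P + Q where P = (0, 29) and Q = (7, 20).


P != Q, so use the chord formula.
s = (y2 - y1) / (x2 - x1) = (28) / (7) mod 37 = 4
x3 = s^2 - x1 - x2 mod 37 = 4^2 - 0 - 7 = 9
y3 = s (x1 - x3) - y1 mod 37 = 4 * (0 - 9) - 29 = 9

P + Q = (9, 9)


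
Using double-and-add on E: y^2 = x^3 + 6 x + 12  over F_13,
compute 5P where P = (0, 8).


k = 5 = 101_2 (binary, LSB first: 101)
Double-and-add from P = (0, 8):
  bit 0 = 1: acc = O + (0, 8) = (0, 8)
  bit 1 = 0: acc unchanged = (0, 8)
  bit 2 = 1: acc = (0, 8) + (8, 0) = (6, 11)

5P = (6, 11)


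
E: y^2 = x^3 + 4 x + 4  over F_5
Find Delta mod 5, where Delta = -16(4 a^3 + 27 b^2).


4 a^3 + 27 b^2 = 4*4^3 + 27*4^2 = 256 + 432 = 688
Delta = -16 * (688) = -11008
Delta mod 5 = 2

Delta = 2 (mod 5)


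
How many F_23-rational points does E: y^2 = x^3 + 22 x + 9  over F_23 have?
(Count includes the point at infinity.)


For each x in F_23, count y with y^2 = x^3 + 22 x + 9 mod 23:
  x = 0: RHS = 9, y in [3, 20]  -> 2 point(s)
  x = 1: RHS = 9, y in [3, 20]  -> 2 point(s)
  x = 4: RHS = 0, y in [0]  -> 1 point(s)
  x = 6: RHS = 12, y in [9, 14]  -> 2 point(s)
  x = 7: RHS = 0, y in [0]  -> 1 point(s)
  x = 9: RHS = 16, y in [4, 19]  -> 2 point(s)
  x = 11: RHS = 18, y in [8, 15]  -> 2 point(s)
  x = 12: RHS = 0, y in [0]  -> 1 point(s)
  x = 13: RHS = 8, y in [10, 13]  -> 2 point(s)
  x = 14: RHS = 2, y in [5, 18]  -> 2 point(s)
  x = 16: RHS = 18, y in [8, 15]  -> 2 point(s)
  x = 17: RHS = 6, y in [11, 12]  -> 2 point(s)
  x = 18: RHS = 4, y in [2, 21]  -> 2 point(s)
  x = 19: RHS = 18, y in [8, 15]  -> 2 point(s)
  x = 20: RHS = 8, y in [10, 13]  -> 2 point(s)
  x = 21: RHS = 3, y in [7, 16]  -> 2 point(s)
  x = 22: RHS = 9, y in [3, 20]  -> 2 point(s)
Affine points: 31. Add the point at infinity: total = 32.

#E(F_23) = 32


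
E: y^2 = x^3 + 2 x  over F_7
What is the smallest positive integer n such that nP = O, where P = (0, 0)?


Compute successive multiples of P until we hit O:
  1P = (0, 0)
  2P = O

ord(P) = 2


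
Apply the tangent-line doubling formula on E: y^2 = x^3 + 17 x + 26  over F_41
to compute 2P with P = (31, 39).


Doubling: s = (3 x1^2 + a) / (2 y1)
s = (3*31^2 + 17) / (2*39) mod 41 = 13
x3 = s^2 - 2 x1 mod 41 = 13^2 - 2*31 = 25
y3 = s (x1 - x3) - y1 mod 41 = 13 * (31 - 25) - 39 = 39

2P = (25, 39)


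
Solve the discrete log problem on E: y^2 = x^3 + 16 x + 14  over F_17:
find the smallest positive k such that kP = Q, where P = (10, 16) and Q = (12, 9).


Enumerate multiples of P until we hit Q = (12, 9):
  1P = (10, 16)
  2P = (5, 10)
  3P = (15, 12)
  4P = (11, 12)
  5P = (12, 9)
Match found at i = 5.

k = 5


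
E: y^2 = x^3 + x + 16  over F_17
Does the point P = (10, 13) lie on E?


Check whether y^2 = x^3 + 1 x + 16 (mod 17) for (x, y) = (10, 13).
LHS: y^2 = 13^2 mod 17 = 16
RHS: x^3 + 1 x + 16 = 10^3 + 1*10 + 16 mod 17 = 6
LHS != RHS

No, not on the curve


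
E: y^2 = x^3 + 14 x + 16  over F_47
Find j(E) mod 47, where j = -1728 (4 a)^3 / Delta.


Delta = -16(4 a^3 + 27 b^2) mod 47 = 22
-1728 * (4 a)^3 = -1728 * (4*14)^3 mod 47 = 29
j = 29 * 22^(-1) mod 47 = 12

j = 12 (mod 47)


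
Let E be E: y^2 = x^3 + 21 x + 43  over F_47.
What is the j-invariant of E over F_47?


Delta = -16(4 a^3 + 27 b^2) mod 47 = 10
-1728 * (4 a)^3 = -1728 * (4*21)^3 mod 47 = 45
j = 45 * 10^(-1) mod 47 = 28

j = 28 (mod 47)


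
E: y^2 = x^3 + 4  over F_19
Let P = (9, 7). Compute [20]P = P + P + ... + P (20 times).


k = 20 = 10100_2 (binary, LSB first: 00101)
Double-and-add from P = (9, 7):
  bit 0 = 0: acc unchanged = O
  bit 1 = 0: acc unchanged = O
  bit 2 = 1: acc = O + (4, 7) = (4, 7)
  bit 3 = 0: acc unchanged = (4, 7)
  bit 4 = 1: acc = (4, 7) + (6, 7) = (9, 12)

20P = (9, 12)


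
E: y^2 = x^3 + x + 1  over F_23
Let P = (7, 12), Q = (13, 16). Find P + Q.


P != Q, so use the chord formula.
s = (y2 - y1) / (x2 - x1) = (4) / (6) mod 23 = 16
x3 = s^2 - x1 - x2 mod 23 = 16^2 - 7 - 13 = 6
y3 = s (x1 - x3) - y1 mod 23 = 16 * (7 - 6) - 12 = 4

P + Q = (6, 4)


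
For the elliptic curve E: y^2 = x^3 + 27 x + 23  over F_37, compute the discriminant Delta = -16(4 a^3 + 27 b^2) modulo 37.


4 a^3 + 27 b^2 = 4*27^3 + 27*23^2 = 78732 + 14283 = 93015
Delta = -16 * (93015) = -1488240
Delta mod 37 = 11

Delta = 11 (mod 37)


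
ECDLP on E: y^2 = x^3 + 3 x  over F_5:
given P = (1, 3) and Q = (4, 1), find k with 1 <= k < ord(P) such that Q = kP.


Enumerate multiples of P until we hit Q = (4, 1):
  1P = (1, 3)
  2P = (4, 4)
  3P = (4, 1)
Match found at i = 3.

k = 3


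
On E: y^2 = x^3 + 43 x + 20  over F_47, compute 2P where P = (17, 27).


Doubling: s = (3 x1^2 + a) / (2 y1)
s = (3*17^2 + 43) / (2*27) mod 47 = 36
x3 = s^2 - 2 x1 mod 47 = 36^2 - 2*17 = 40
y3 = s (x1 - x3) - y1 mod 47 = 36 * (17 - 40) - 27 = 38

2P = (40, 38)


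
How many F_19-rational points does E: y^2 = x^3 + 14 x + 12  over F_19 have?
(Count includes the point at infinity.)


For each x in F_19, count y with y^2 = x^3 + 14 x + 12 mod 19:
  x = 3: RHS = 5, y in [9, 10]  -> 2 point(s)
  x = 5: RHS = 17, y in [6, 13]  -> 2 point(s)
  x = 7: RHS = 16, y in [4, 15]  -> 2 point(s)
  x = 8: RHS = 9, y in [3, 16]  -> 2 point(s)
  x = 13: RHS = 16, y in [4, 15]  -> 2 point(s)
  x = 14: RHS = 7, y in [8, 11]  -> 2 point(s)
  x = 15: RHS = 6, y in [5, 14]  -> 2 point(s)
  x = 16: RHS = 0, y in [0]  -> 1 point(s)
  x = 18: RHS = 16, y in [4, 15]  -> 2 point(s)
Affine points: 17. Add the point at infinity: total = 18.

#E(F_19) = 18


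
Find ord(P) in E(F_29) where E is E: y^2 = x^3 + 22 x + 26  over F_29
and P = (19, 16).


Compute successive multiples of P until we hit O:
  1P = (19, 16)
  2P = (21, 11)
  3P = (17, 8)
  4P = (9, 24)
  5P = (26, 7)
  6P = (4, 2)
  7P = (7, 1)
  8P = (10, 17)
  ... (continuing to 30P)
  30P = O

ord(P) = 30


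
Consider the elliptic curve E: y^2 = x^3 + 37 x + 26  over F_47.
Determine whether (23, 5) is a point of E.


Check whether y^2 = x^3 + 37 x + 26 (mod 47) for (x, y) = (23, 5).
LHS: y^2 = 5^2 mod 47 = 25
RHS: x^3 + 37 x + 26 = 23^3 + 37*23 + 26 mod 47 = 25
LHS = RHS

Yes, on the curve


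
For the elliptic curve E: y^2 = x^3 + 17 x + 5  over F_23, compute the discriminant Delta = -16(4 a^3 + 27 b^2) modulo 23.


4 a^3 + 27 b^2 = 4*17^3 + 27*5^2 = 19652 + 675 = 20327
Delta = -16 * (20327) = -325232
Delta mod 23 = 11

Delta = 11 (mod 23)


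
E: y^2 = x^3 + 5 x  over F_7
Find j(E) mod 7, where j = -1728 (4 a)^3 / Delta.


Delta = -16(4 a^3 + 27 b^2) mod 7 = 1
-1728 * (4 a)^3 = -1728 * (4*5)^3 mod 7 = 6
j = 6 * 1^(-1) mod 7 = 6

j = 6 (mod 7)


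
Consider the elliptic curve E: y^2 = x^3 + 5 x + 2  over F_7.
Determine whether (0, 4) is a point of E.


Check whether y^2 = x^3 + 5 x + 2 (mod 7) for (x, y) = (0, 4).
LHS: y^2 = 4^2 mod 7 = 2
RHS: x^3 + 5 x + 2 = 0^3 + 5*0 + 2 mod 7 = 2
LHS = RHS

Yes, on the curve


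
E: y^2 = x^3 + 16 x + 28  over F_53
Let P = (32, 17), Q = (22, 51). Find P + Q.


P != Q, so use the chord formula.
s = (y2 - y1) / (x2 - x1) = (34) / (43) mod 53 = 39
x3 = s^2 - x1 - x2 mod 53 = 39^2 - 32 - 22 = 36
y3 = s (x1 - x3) - y1 mod 53 = 39 * (32 - 36) - 17 = 39

P + Q = (36, 39)


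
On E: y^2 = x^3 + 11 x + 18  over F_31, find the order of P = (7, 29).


Compute successive multiples of P until we hit O:
  1P = (7, 29)
  2P = (4, 23)
  3P = (24, 30)
  4P = (28, 19)
  5P = (28, 12)
  6P = (24, 1)
  7P = (4, 8)
  8P = (7, 2)
  ... (continuing to 9P)
  9P = O

ord(P) = 9


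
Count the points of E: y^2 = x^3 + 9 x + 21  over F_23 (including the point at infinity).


For each x in F_23, count y with y^2 = x^3 + 9 x + 21 mod 23:
  x = 1: RHS = 8, y in [10, 13]  -> 2 point(s)
  x = 2: RHS = 1, y in [1, 22]  -> 2 point(s)
  x = 3: RHS = 6, y in [11, 12]  -> 2 point(s)
  x = 4: RHS = 6, y in [11, 12]  -> 2 point(s)
  x = 7: RHS = 13, y in [6, 17]  -> 2 point(s)
  x = 9: RHS = 3, y in [7, 16]  -> 2 point(s)
  x = 11: RHS = 2, y in [5, 18]  -> 2 point(s)
  x = 13: RHS = 12, y in [9, 14]  -> 2 point(s)
  x = 14: RHS = 16, y in [4, 19]  -> 2 point(s)
  x = 15: RHS = 12, y in [9, 14]  -> 2 point(s)
  x = 16: RHS = 6, y in [11, 12]  -> 2 point(s)
  x = 17: RHS = 4, y in [2, 21]  -> 2 point(s)
  x = 18: RHS = 12, y in [9, 14]  -> 2 point(s)
  x = 19: RHS = 13, y in [6, 17]  -> 2 point(s)
  x = 20: RHS = 13, y in [6, 17]  -> 2 point(s)
  x = 21: RHS = 18, y in [8, 15]  -> 2 point(s)
Affine points: 32. Add the point at infinity: total = 33.

#E(F_23) = 33


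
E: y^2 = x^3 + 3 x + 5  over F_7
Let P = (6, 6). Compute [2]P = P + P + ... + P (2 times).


k = 2 = 10_2 (binary, LSB first: 01)
Double-and-add from P = (6, 6):
  bit 0 = 0: acc unchanged = O
  bit 1 = 1: acc = O + (4, 2) = (4, 2)

2P = (4, 2)


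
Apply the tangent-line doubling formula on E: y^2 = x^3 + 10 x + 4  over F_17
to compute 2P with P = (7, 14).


Doubling: s = (3 x1^2 + a) / (2 y1)
s = (3*7^2 + 10) / (2*14) mod 17 = 5
x3 = s^2 - 2 x1 mod 17 = 5^2 - 2*7 = 11
y3 = s (x1 - x3) - y1 mod 17 = 5 * (7 - 11) - 14 = 0

2P = (11, 0)


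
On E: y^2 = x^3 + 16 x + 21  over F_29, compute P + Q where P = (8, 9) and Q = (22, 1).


P != Q, so use the chord formula.
s = (y2 - y1) / (x2 - x1) = (21) / (14) mod 29 = 16
x3 = s^2 - x1 - x2 mod 29 = 16^2 - 8 - 22 = 23
y3 = s (x1 - x3) - y1 mod 29 = 16 * (8 - 23) - 9 = 12

P + Q = (23, 12)


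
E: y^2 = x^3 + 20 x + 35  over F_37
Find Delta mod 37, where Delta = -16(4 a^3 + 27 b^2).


4 a^3 + 27 b^2 = 4*20^3 + 27*35^2 = 32000 + 33075 = 65075
Delta = -16 * (65075) = -1041200
Delta mod 37 = 17

Delta = 17 (mod 37)


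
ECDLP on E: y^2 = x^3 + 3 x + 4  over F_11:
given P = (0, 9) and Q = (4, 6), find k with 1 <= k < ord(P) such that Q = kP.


Enumerate multiples of P until we hit Q = (4, 6):
  1P = (0, 9)
  2P = (4, 5)
  3P = (8, 10)
  4P = (8, 1)
  5P = (4, 6)
Match found at i = 5.

k = 5


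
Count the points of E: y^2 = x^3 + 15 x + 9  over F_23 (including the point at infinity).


For each x in F_23, count y with y^2 = x^3 + 15 x + 9 mod 23:
  x = 0: RHS = 9, y in [3, 20]  -> 2 point(s)
  x = 1: RHS = 2, y in [5, 18]  -> 2 point(s)
  x = 2: RHS = 1, y in [1, 22]  -> 2 point(s)
  x = 3: RHS = 12, y in [9, 14]  -> 2 point(s)
  x = 4: RHS = 18, y in [8, 15]  -> 2 point(s)
  x = 5: RHS = 2, y in [5, 18]  -> 2 point(s)
  x = 6: RHS = 16, y in [4, 19]  -> 2 point(s)
  x = 10: RHS = 9, y in [3, 20]  -> 2 point(s)
  x = 12: RHS = 8, y in [10, 13]  -> 2 point(s)
  x = 13: RHS = 9, y in [3, 20]  -> 2 point(s)
  x = 17: RHS = 2, y in [5, 18]  -> 2 point(s)
  x = 18: RHS = 16, y in [4, 19]  -> 2 point(s)
  x = 19: RHS = 0, y in [0]  -> 1 point(s)
  x = 20: RHS = 6, y in [11, 12]  -> 2 point(s)
  x = 22: RHS = 16, y in [4, 19]  -> 2 point(s)
Affine points: 29. Add the point at infinity: total = 30.

#E(F_23) = 30


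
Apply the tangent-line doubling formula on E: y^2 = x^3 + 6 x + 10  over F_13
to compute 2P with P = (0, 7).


Doubling: s = (3 x1^2 + a) / (2 y1)
s = (3*0^2 + 6) / (2*7) mod 13 = 6
x3 = s^2 - 2 x1 mod 13 = 6^2 - 2*0 = 10
y3 = s (x1 - x3) - y1 mod 13 = 6 * (0 - 10) - 7 = 11

2P = (10, 11)


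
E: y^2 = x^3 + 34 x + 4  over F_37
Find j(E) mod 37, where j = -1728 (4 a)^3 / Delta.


Delta = -16(4 a^3 + 27 b^2) mod 37 = 33
-1728 * (4 a)^3 = -1728 * (4*34)^3 mod 37 = 10
j = 10 * 33^(-1) mod 37 = 16

j = 16 (mod 37)


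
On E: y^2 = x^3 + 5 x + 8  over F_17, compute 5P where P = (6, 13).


k = 5 = 101_2 (binary, LSB first: 101)
Double-and-add from P = (6, 13):
  bit 0 = 1: acc = O + (6, 13) = (6, 13)
  bit 1 = 0: acc unchanged = (6, 13)
  bit 2 = 1: acc = (6, 13) + (10, 15) = (14, 0)

5P = (14, 0)


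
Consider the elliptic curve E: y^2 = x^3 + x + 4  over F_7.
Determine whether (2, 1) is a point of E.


Check whether y^2 = x^3 + 1 x + 4 (mod 7) for (x, y) = (2, 1).
LHS: y^2 = 1^2 mod 7 = 1
RHS: x^3 + 1 x + 4 = 2^3 + 1*2 + 4 mod 7 = 0
LHS != RHS

No, not on the curve


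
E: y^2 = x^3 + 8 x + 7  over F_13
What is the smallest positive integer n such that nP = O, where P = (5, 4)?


Compute successive multiples of P until we hit O:
  1P = (5, 4)
  2P = (4, 8)
  3P = (7, 4)
  4P = (1, 9)
  5P = (11, 10)
  6P = (11, 3)
  7P = (1, 4)
  8P = (7, 9)
  ... (continuing to 11P)
  11P = O

ord(P) = 11


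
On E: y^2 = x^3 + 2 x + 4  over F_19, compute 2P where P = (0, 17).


k = 2 = 10_2 (binary, LSB first: 01)
Double-and-add from P = (0, 17):
  bit 0 = 0: acc unchanged = O
  bit 1 = 1: acc = O + (5, 14) = (5, 14)

2P = (5, 14)


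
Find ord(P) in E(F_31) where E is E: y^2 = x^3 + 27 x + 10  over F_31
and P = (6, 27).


Compute successive multiples of P until we hit O:
  1P = (6, 27)
  2P = (2, 14)
  3P = (20, 5)
  4P = (10, 28)
  5P = (17, 9)
  6P = (24, 25)
  7P = (19, 2)
  8P = (13, 27)
  ... (continuing to 37P)
  37P = O

ord(P) = 37


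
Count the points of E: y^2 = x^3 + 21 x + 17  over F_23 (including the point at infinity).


For each x in F_23, count y with y^2 = x^3 + 21 x + 17 mod 23:
  x = 1: RHS = 16, y in [4, 19]  -> 2 point(s)
  x = 4: RHS = 4, y in [2, 21]  -> 2 point(s)
  x = 7: RHS = 1, y in [1, 22]  -> 2 point(s)
  x = 10: RHS = 8, y in [10, 13]  -> 2 point(s)
  x = 13: RHS = 3, y in [7, 16]  -> 2 point(s)
  x = 15: RHS = 4, y in [2, 21]  -> 2 point(s)
  x = 21: RHS = 13, y in [6, 17]  -> 2 point(s)
  x = 22: RHS = 18, y in [8, 15]  -> 2 point(s)
Affine points: 16. Add the point at infinity: total = 17.

#E(F_23) = 17


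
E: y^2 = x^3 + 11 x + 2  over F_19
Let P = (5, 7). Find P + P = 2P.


Doubling: s = (3 x1^2 + a) / (2 y1)
s = (3*5^2 + 11) / (2*7) mod 19 = 17
x3 = s^2 - 2 x1 mod 19 = 17^2 - 2*5 = 13
y3 = s (x1 - x3) - y1 mod 19 = 17 * (5 - 13) - 7 = 9

2P = (13, 9)


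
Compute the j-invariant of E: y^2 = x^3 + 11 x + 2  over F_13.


Delta = -16(4 a^3 + 27 b^2) mod 13 = 6
-1728 * (4 a)^3 = -1728 * (4*11)^3 mod 13 = 8
j = 8 * 6^(-1) mod 13 = 10

j = 10 (mod 13)


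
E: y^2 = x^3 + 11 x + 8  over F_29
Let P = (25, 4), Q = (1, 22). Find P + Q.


P != Q, so use the chord formula.
s = (y2 - y1) / (x2 - x1) = (18) / (5) mod 29 = 21
x3 = s^2 - x1 - x2 mod 29 = 21^2 - 25 - 1 = 9
y3 = s (x1 - x3) - y1 mod 29 = 21 * (25 - 9) - 4 = 13

P + Q = (9, 13)


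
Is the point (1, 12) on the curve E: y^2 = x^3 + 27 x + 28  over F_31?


Check whether y^2 = x^3 + 27 x + 28 (mod 31) for (x, y) = (1, 12).
LHS: y^2 = 12^2 mod 31 = 20
RHS: x^3 + 27 x + 28 = 1^3 + 27*1 + 28 mod 31 = 25
LHS != RHS

No, not on the curve


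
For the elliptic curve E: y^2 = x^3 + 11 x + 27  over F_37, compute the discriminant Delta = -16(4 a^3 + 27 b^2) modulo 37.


4 a^3 + 27 b^2 = 4*11^3 + 27*27^2 = 5324 + 19683 = 25007
Delta = -16 * (25007) = -400112
Delta mod 37 = 6

Delta = 6 (mod 37)


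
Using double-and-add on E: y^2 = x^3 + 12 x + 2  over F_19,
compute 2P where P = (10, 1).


k = 2 = 10_2 (binary, LSB first: 01)
Double-and-add from P = (10, 1):
  bit 0 = 0: acc unchanged = O
  bit 1 = 1: acc = O + (15, 17) = (15, 17)

2P = (15, 17)


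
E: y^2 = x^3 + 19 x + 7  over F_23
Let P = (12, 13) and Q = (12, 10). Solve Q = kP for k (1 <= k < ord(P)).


Enumerate multiples of P until we hit Q = (12, 10):
  1P = (12, 13)
  2P = (8, 21)
  3P = (7, 0)
  4P = (8, 2)
  5P = (12, 10)
Match found at i = 5.

k = 5


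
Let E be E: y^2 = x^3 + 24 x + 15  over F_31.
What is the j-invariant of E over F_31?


Delta = -16(4 a^3 + 27 b^2) mod 31 = 20
-1728 * (4 a)^3 = -1728 * (4*24)^3 mod 31 = 30
j = 30 * 20^(-1) mod 31 = 17

j = 17 (mod 31)


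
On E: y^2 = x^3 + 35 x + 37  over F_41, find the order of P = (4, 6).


Compute successive multiples of P until we hit O:
  1P = (4, 6)
  2P = (35, 29)
  3P = (20, 39)
  4P = (7, 16)
  5P = (32, 10)
  6P = (0, 18)
  7P = (5, 38)
  8P = (31, 32)
  ... (continuing to 54P)
  54P = O

ord(P) = 54


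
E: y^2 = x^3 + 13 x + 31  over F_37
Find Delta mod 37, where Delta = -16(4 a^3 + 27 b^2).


4 a^3 + 27 b^2 = 4*13^3 + 27*31^2 = 8788 + 25947 = 34735
Delta = -16 * (34735) = -555760
Delta mod 37 = 17

Delta = 17 (mod 37)


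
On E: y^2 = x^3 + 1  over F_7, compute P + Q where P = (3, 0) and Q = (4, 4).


P != Q, so use the chord formula.
s = (y2 - y1) / (x2 - x1) = (4) / (1) mod 7 = 4
x3 = s^2 - x1 - x2 mod 7 = 4^2 - 3 - 4 = 2
y3 = s (x1 - x3) - y1 mod 7 = 4 * (3 - 2) - 0 = 4

P + Q = (2, 4)


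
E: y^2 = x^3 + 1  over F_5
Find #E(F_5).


For each x in F_5, count y with y^2 = x^3 + 0 x + 1 mod 5:
  x = 0: RHS = 1, y in [1, 4]  -> 2 point(s)
  x = 2: RHS = 4, y in [2, 3]  -> 2 point(s)
  x = 4: RHS = 0, y in [0]  -> 1 point(s)
Affine points: 5. Add the point at infinity: total = 6.

#E(F_5) = 6


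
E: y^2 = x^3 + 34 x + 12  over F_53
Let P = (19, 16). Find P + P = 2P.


Doubling: s = (3 x1^2 + a) / (2 y1)
s = (3*19^2 + 34) / (2*16) mod 53 = 20
x3 = s^2 - 2 x1 mod 53 = 20^2 - 2*19 = 44
y3 = s (x1 - x3) - y1 mod 53 = 20 * (19 - 44) - 16 = 14

2P = (44, 14)


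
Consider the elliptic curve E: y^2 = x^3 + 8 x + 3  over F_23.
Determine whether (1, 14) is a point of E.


Check whether y^2 = x^3 + 8 x + 3 (mod 23) for (x, y) = (1, 14).
LHS: y^2 = 14^2 mod 23 = 12
RHS: x^3 + 8 x + 3 = 1^3 + 8*1 + 3 mod 23 = 12
LHS = RHS

Yes, on the curve


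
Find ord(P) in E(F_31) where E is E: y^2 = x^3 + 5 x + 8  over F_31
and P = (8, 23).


Compute successive multiples of P until we hit O:
  1P = (8, 23)
  2P = (3, 22)
  3P = (25, 17)
  4P = (14, 1)
  5P = (19, 7)
  6P = (22, 3)
  7P = (10, 2)
  8P = (7, 13)
  ... (continuing to 35P)
  35P = O

ord(P) = 35


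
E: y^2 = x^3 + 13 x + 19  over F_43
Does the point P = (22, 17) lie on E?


Check whether y^2 = x^3 + 13 x + 19 (mod 43) for (x, y) = (22, 17).
LHS: y^2 = 17^2 mod 43 = 31
RHS: x^3 + 13 x + 19 = 22^3 + 13*22 + 19 mod 43 = 31
LHS = RHS

Yes, on the curve


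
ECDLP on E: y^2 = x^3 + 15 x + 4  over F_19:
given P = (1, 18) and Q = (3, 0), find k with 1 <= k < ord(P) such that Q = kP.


Enumerate multiples of P until we hit Q = (3, 0):
  1P = (1, 18)
  2P = (3, 0)
Match found at i = 2.

k = 2


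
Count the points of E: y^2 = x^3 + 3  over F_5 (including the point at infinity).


For each x in F_5, count y with y^2 = x^3 + 0 x + 3 mod 5:
  x = 1: RHS = 4, y in [2, 3]  -> 2 point(s)
  x = 2: RHS = 1, y in [1, 4]  -> 2 point(s)
  x = 3: RHS = 0, y in [0]  -> 1 point(s)
Affine points: 5. Add the point at infinity: total = 6.

#E(F_5) = 6


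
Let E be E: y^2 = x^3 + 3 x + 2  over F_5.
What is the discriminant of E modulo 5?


4 a^3 + 27 b^2 = 4*3^3 + 27*2^2 = 108 + 108 = 216
Delta = -16 * (216) = -3456
Delta mod 5 = 4

Delta = 4 (mod 5)


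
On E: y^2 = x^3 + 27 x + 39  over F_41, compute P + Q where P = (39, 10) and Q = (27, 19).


P != Q, so use the chord formula.
s = (y2 - y1) / (x2 - x1) = (9) / (29) mod 41 = 30
x3 = s^2 - x1 - x2 mod 41 = 30^2 - 39 - 27 = 14
y3 = s (x1 - x3) - y1 mod 41 = 30 * (39 - 14) - 10 = 2

P + Q = (14, 2)


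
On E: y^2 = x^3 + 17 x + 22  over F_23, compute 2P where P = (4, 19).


Doubling: s = (3 x1^2 + a) / (2 y1)
s = (3*4^2 + 17) / (2*19) mod 23 = 12
x3 = s^2 - 2 x1 mod 23 = 12^2 - 2*4 = 21
y3 = s (x1 - x3) - y1 mod 23 = 12 * (4 - 21) - 19 = 7

2P = (21, 7)


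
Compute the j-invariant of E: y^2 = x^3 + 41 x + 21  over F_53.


Delta = -16(4 a^3 + 27 b^2) mod 53 = 4
-1728 * (4 a)^3 = -1728 * (4*41)^3 mod 53 = 28
j = 28 * 4^(-1) mod 53 = 7

j = 7 (mod 53)


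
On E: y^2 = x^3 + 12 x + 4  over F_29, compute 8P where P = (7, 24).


k = 8 = 1000_2 (binary, LSB first: 0001)
Double-and-add from P = (7, 24):
  bit 0 = 0: acc unchanged = O
  bit 1 = 0: acc unchanged = O
  bit 2 = 0: acc unchanged = O
  bit 3 = 1: acc = O + (9, 0) = (9, 0)

8P = (9, 0)


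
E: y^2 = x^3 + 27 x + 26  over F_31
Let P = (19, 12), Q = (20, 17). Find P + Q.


P != Q, so use the chord formula.
s = (y2 - y1) / (x2 - x1) = (5) / (1) mod 31 = 5
x3 = s^2 - x1 - x2 mod 31 = 5^2 - 19 - 20 = 17
y3 = s (x1 - x3) - y1 mod 31 = 5 * (19 - 17) - 12 = 29

P + Q = (17, 29)


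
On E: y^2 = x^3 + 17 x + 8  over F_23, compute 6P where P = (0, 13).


k = 6 = 110_2 (binary, LSB first: 011)
Double-and-add from P = (0, 13):
  bit 0 = 0: acc unchanged = O
  bit 1 = 1: acc = O + (4, 18) = (4, 18)
  bit 2 = 1: acc = (4, 18) + (17, 9) = (15, 2)

6P = (15, 2)


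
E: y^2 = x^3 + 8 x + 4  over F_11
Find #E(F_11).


For each x in F_11, count y with y^2 = x^3 + 8 x + 4 mod 11:
  x = 0: RHS = 4, y in [2, 9]  -> 2 point(s)
  x = 3: RHS = 0, y in [0]  -> 1 point(s)
  x = 4: RHS = 1, y in [1, 10]  -> 2 point(s)
  x = 5: RHS = 4, y in [2, 9]  -> 2 point(s)
  x = 6: RHS = 4, y in [2, 9]  -> 2 point(s)
Affine points: 9. Add the point at infinity: total = 10.

#E(F_11) = 10


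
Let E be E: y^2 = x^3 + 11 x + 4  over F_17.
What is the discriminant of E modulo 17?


4 a^3 + 27 b^2 = 4*11^3 + 27*4^2 = 5324 + 432 = 5756
Delta = -16 * (5756) = -92096
Delta mod 17 = 10

Delta = 10 (mod 17)


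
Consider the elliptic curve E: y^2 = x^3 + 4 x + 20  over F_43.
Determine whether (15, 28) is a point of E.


Check whether y^2 = x^3 + 4 x + 20 (mod 43) for (x, y) = (15, 28).
LHS: y^2 = 28^2 mod 43 = 10
RHS: x^3 + 4 x + 20 = 15^3 + 4*15 + 20 mod 43 = 15
LHS != RHS

No, not on the curve


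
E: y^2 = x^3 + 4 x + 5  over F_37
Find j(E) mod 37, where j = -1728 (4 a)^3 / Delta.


Delta = -16(4 a^3 + 27 b^2) mod 37 = 15
-1728 * (4 a)^3 = -1728 * (4*4)^3 mod 37 = 27
j = 27 * 15^(-1) mod 37 = 24

j = 24 (mod 37)


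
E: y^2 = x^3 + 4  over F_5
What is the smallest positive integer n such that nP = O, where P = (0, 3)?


Compute successive multiples of P until we hit O:
  1P = (0, 3)
  2P = (0, 2)
  3P = O

ord(P) = 3


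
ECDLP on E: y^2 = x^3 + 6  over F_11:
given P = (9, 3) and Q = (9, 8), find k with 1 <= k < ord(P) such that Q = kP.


Enumerate multiples of P until we hit Q = (9, 8):
  1P = (9, 3)
  2P = (8, 10)
  3P = (10, 4)
  4P = (4, 2)
  5P = (2, 5)
  6P = (3, 0)
  7P = (2, 6)
  8P = (4, 9)
  9P = (10, 7)
  10P = (8, 1)
  11P = (9, 8)
Match found at i = 11.

k = 11


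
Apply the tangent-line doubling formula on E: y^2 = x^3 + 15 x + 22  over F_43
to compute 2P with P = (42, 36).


Doubling: s = (3 x1^2 + a) / (2 y1)
s = (3*42^2 + 15) / (2*36) mod 43 = 11
x3 = s^2 - 2 x1 mod 43 = 11^2 - 2*42 = 37
y3 = s (x1 - x3) - y1 mod 43 = 11 * (42 - 37) - 36 = 19

2P = (37, 19)


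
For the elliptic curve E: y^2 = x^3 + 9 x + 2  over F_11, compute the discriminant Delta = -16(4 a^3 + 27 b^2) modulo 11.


4 a^3 + 27 b^2 = 4*9^3 + 27*2^2 = 2916 + 108 = 3024
Delta = -16 * (3024) = -48384
Delta mod 11 = 5

Delta = 5 (mod 11)


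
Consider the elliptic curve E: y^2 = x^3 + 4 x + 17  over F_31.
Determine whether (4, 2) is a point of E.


Check whether y^2 = x^3 + 4 x + 17 (mod 31) for (x, y) = (4, 2).
LHS: y^2 = 2^2 mod 31 = 4
RHS: x^3 + 4 x + 17 = 4^3 + 4*4 + 17 mod 31 = 4
LHS = RHS

Yes, on the curve


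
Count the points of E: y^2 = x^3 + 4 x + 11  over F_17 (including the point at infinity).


For each x in F_17, count y with y^2 = x^3 + 4 x + 11 mod 17:
  x = 1: RHS = 16, y in [4, 13]  -> 2 point(s)
  x = 3: RHS = 16, y in [4, 13]  -> 2 point(s)
  x = 6: RHS = 13, y in [8, 9]  -> 2 point(s)
  x = 7: RHS = 8, y in [5, 12]  -> 2 point(s)
  x = 11: RHS = 9, y in [3, 14]  -> 2 point(s)
  x = 12: RHS = 2, y in [6, 11]  -> 2 point(s)
  x = 13: RHS = 16, y in [4, 13]  -> 2 point(s)
Affine points: 14. Add the point at infinity: total = 15.

#E(F_17) = 15


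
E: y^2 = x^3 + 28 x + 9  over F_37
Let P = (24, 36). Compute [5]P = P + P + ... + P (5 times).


k = 5 = 101_2 (binary, LSB first: 101)
Double-and-add from P = (24, 36):
  bit 0 = 1: acc = O + (24, 36) = (24, 36)
  bit 1 = 0: acc unchanged = (24, 36)
  bit 2 = 1: acc = (24, 36) + (7, 20) = (17, 25)

5P = (17, 25)


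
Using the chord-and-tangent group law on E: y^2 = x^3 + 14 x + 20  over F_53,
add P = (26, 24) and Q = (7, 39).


P != Q, so use the chord formula.
s = (y2 - y1) / (x2 - x1) = (15) / (34) mod 53 = 2
x3 = s^2 - x1 - x2 mod 53 = 2^2 - 26 - 7 = 24
y3 = s (x1 - x3) - y1 mod 53 = 2 * (26 - 24) - 24 = 33

P + Q = (24, 33)


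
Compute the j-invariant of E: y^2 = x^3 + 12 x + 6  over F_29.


Delta = -16(4 a^3 + 27 b^2) mod 29 = 6
-1728 * (4 a)^3 = -1728 * (4*12)^3 mod 29 = 6
j = 6 * 6^(-1) mod 29 = 1

j = 1 (mod 29)


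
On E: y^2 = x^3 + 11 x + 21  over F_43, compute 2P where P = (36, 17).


Doubling: s = (3 x1^2 + a) / (2 y1)
s = (3*36^2 + 11) / (2*17) mod 43 = 35
x3 = s^2 - 2 x1 mod 43 = 35^2 - 2*36 = 35
y3 = s (x1 - x3) - y1 mod 43 = 35 * (36 - 35) - 17 = 18

2P = (35, 18)


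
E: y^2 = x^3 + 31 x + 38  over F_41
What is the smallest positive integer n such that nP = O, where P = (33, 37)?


Compute successive multiples of P until we hit O:
  1P = (33, 37)
  2P = (39, 38)
  3P = (18, 27)
  4P = (36, 2)
  5P = (17, 36)
  6P = (28, 12)
  7P = (5, 21)
  8P = (5, 20)
  ... (continuing to 15P)
  15P = O

ord(P) = 15


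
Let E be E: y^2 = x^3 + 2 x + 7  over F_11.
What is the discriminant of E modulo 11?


4 a^3 + 27 b^2 = 4*2^3 + 27*7^2 = 32 + 1323 = 1355
Delta = -16 * (1355) = -21680
Delta mod 11 = 1

Delta = 1 (mod 11)


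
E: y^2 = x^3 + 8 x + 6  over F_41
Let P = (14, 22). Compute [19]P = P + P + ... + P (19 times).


k = 19 = 10011_2 (binary, LSB first: 11001)
Double-and-add from P = (14, 22):
  bit 0 = 1: acc = O + (14, 22) = (14, 22)
  bit 1 = 1: acc = (14, 22) + (3, 4) = (26, 18)
  bit 2 = 0: acc unchanged = (26, 18)
  bit 3 = 0: acc unchanged = (26, 18)
  bit 4 = 1: acc = (26, 18) + (32, 36) = (33, 2)

19P = (33, 2)


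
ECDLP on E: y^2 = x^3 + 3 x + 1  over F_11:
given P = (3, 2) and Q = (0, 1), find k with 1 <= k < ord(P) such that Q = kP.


Enumerate multiples of P until we hit Q = (0, 1):
  1P = (3, 2)
  2P = (9, 8)
  3P = (0, 1)
Match found at i = 3.

k = 3


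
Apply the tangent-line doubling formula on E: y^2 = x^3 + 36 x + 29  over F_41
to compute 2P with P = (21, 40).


Doubling: s = (3 x1^2 + a) / (2 y1)
s = (3*21^2 + 36) / (2*40) mod 41 = 38
x3 = s^2 - 2 x1 mod 41 = 38^2 - 2*21 = 8
y3 = s (x1 - x3) - y1 mod 41 = 38 * (21 - 8) - 40 = 3

2P = (8, 3)


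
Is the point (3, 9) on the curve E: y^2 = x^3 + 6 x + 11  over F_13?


Check whether y^2 = x^3 + 6 x + 11 (mod 13) for (x, y) = (3, 9).
LHS: y^2 = 9^2 mod 13 = 3
RHS: x^3 + 6 x + 11 = 3^3 + 6*3 + 11 mod 13 = 4
LHS != RHS

No, not on the curve


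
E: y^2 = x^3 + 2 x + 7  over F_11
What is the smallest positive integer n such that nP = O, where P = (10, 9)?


Compute successive multiples of P until we hit O:
  1P = (10, 9)
  2P = (7, 1)
  3P = (6, 9)
  4P = (6, 2)
  5P = (7, 10)
  6P = (10, 2)
  7P = O

ord(P) = 7


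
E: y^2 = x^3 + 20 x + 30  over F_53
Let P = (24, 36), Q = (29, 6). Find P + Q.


P != Q, so use the chord formula.
s = (y2 - y1) / (x2 - x1) = (23) / (5) mod 53 = 47
x3 = s^2 - x1 - x2 mod 53 = 47^2 - 24 - 29 = 36
y3 = s (x1 - x3) - y1 mod 53 = 47 * (24 - 36) - 36 = 36

P + Q = (36, 36)


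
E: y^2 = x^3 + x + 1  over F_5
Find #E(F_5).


For each x in F_5, count y with y^2 = x^3 + 1 x + 1 mod 5:
  x = 0: RHS = 1, y in [1, 4]  -> 2 point(s)
  x = 2: RHS = 1, y in [1, 4]  -> 2 point(s)
  x = 3: RHS = 1, y in [1, 4]  -> 2 point(s)
  x = 4: RHS = 4, y in [2, 3]  -> 2 point(s)
Affine points: 8. Add the point at infinity: total = 9.

#E(F_5) = 9


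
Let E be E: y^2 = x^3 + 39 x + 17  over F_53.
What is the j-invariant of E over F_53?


Delta = -16(4 a^3 + 27 b^2) mod 53 = 47
-1728 * (4 a)^3 = -1728 * (4*39)^3 mod 53 = 16
j = 16 * 47^(-1) mod 53 = 15

j = 15 (mod 53)


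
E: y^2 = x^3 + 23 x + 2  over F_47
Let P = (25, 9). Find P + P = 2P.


Doubling: s = (3 x1^2 + a) / (2 y1)
s = (3*25^2 + 23) / (2*9) mod 47 = 1
x3 = s^2 - 2 x1 mod 47 = 1^2 - 2*25 = 45
y3 = s (x1 - x3) - y1 mod 47 = 1 * (25 - 45) - 9 = 18

2P = (45, 18)


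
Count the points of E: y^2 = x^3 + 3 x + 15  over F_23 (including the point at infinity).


For each x in F_23, count y with y^2 = x^3 + 3 x + 15 mod 23:
  x = 2: RHS = 6, y in [11, 12]  -> 2 point(s)
  x = 9: RHS = 12, y in [9, 14]  -> 2 point(s)
  x = 12: RHS = 8, y in [10, 13]  -> 2 point(s)
  x = 14: RHS = 18, y in [8, 15]  -> 2 point(s)
  x = 15: RHS = 8, y in [10, 13]  -> 2 point(s)
  x = 18: RHS = 13, y in [6, 17]  -> 2 point(s)
  x = 19: RHS = 8, y in [10, 13]  -> 2 point(s)
  x = 20: RHS = 2, y in [5, 18]  -> 2 point(s)
  x = 21: RHS = 1, y in [1, 22]  -> 2 point(s)
Affine points: 18. Add the point at infinity: total = 19.

#E(F_23) = 19


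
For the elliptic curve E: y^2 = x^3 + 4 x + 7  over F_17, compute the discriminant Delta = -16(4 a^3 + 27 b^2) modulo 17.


4 a^3 + 27 b^2 = 4*4^3 + 27*7^2 = 256 + 1323 = 1579
Delta = -16 * (1579) = -25264
Delta mod 17 = 15

Delta = 15 (mod 17)


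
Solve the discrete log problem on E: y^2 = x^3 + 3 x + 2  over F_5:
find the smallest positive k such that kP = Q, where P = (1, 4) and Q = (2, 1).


Enumerate multiples of P until we hit Q = (2, 1):
  1P = (1, 4)
  2P = (2, 4)
  3P = (2, 1)
Match found at i = 3.

k = 3


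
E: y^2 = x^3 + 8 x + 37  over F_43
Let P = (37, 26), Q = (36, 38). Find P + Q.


P != Q, so use the chord formula.
s = (y2 - y1) / (x2 - x1) = (12) / (42) mod 43 = 31
x3 = s^2 - x1 - x2 mod 43 = 31^2 - 37 - 36 = 28
y3 = s (x1 - x3) - y1 mod 43 = 31 * (37 - 28) - 26 = 38

P + Q = (28, 38)


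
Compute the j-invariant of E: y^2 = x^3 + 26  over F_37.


Delta = -16(4 a^3 + 27 b^2) mod 37 = 9
-1728 * (4 a)^3 = -1728 * (4*0)^3 mod 37 = 0
j = 0 * 9^(-1) mod 37 = 0

j = 0 (mod 37)


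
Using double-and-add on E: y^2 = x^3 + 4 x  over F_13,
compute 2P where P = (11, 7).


k = 2 = 10_2 (binary, LSB first: 01)
Double-and-add from P = (11, 7):
  bit 0 = 0: acc unchanged = O
  bit 1 = 1: acc = O + (0, 0) = (0, 0)

2P = (0, 0)


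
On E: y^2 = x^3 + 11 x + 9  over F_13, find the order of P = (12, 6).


Compute successive multiples of P until we hit O:
  1P = (12, 6)
  2P = (3, 11)
  3P = (2, 0)
  4P = (3, 2)
  5P = (12, 7)
  6P = O

ord(P) = 6


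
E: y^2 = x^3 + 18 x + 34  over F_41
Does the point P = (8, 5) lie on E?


Check whether y^2 = x^3 + 18 x + 34 (mod 41) for (x, y) = (8, 5).
LHS: y^2 = 5^2 mod 41 = 25
RHS: x^3 + 18 x + 34 = 8^3 + 18*8 + 34 mod 41 = 34
LHS != RHS

No, not on the curve


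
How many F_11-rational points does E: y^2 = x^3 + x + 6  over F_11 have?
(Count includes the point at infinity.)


For each x in F_11, count y with y^2 = x^3 + 1 x + 6 mod 11:
  x = 2: RHS = 5, y in [4, 7]  -> 2 point(s)
  x = 3: RHS = 3, y in [5, 6]  -> 2 point(s)
  x = 5: RHS = 4, y in [2, 9]  -> 2 point(s)
  x = 7: RHS = 4, y in [2, 9]  -> 2 point(s)
  x = 8: RHS = 9, y in [3, 8]  -> 2 point(s)
  x = 10: RHS = 4, y in [2, 9]  -> 2 point(s)
Affine points: 12. Add the point at infinity: total = 13.

#E(F_11) = 13


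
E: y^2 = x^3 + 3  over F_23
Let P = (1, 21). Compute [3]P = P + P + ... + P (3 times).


k = 3 = 11_2 (binary, LSB first: 11)
Double-and-add from P = (1, 21):
  bit 0 = 1: acc = O + (1, 21) = (1, 21)
  bit 1 = 1: acc = (1, 21) + (0, 7) = (11, 0)

3P = (11, 0)


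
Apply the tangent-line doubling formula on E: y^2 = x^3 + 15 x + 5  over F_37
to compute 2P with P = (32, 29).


Doubling: s = (3 x1^2 + a) / (2 y1)
s = (3*32^2 + 15) / (2*29) mod 37 = 36
x3 = s^2 - 2 x1 mod 37 = 36^2 - 2*32 = 11
y3 = s (x1 - x3) - y1 mod 37 = 36 * (32 - 11) - 29 = 24

2P = (11, 24)


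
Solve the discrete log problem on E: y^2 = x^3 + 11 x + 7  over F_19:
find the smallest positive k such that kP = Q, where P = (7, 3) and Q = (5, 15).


Enumerate multiples of P until we hit Q = (5, 15):
  1P = (7, 3)
  2P = (6, 17)
  3P = (12, 10)
  4P = (5, 15)
Match found at i = 4.

k = 4


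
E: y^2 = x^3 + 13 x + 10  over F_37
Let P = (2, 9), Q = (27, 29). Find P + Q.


P != Q, so use the chord formula.
s = (y2 - y1) / (x2 - x1) = (20) / (25) mod 37 = 23
x3 = s^2 - x1 - x2 mod 37 = 23^2 - 2 - 27 = 19
y3 = s (x1 - x3) - y1 mod 37 = 23 * (2 - 19) - 9 = 7

P + Q = (19, 7)


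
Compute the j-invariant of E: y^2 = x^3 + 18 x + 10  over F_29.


Delta = -16(4 a^3 + 27 b^2) mod 29 = 21
-1728 * (4 a)^3 = -1728 * (4*18)^3 mod 29 = 13
j = 13 * 21^(-1) mod 29 = 2

j = 2 (mod 29)


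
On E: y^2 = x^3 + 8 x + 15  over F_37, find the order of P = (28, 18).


Compute successive multiples of P until we hit O:
  1P = (28, 18)
  2P = (8, 31)
  3P = (35, 18)
  4P = (11, 19)
  5P = (19, 25)
  6P = (34, 36)
  7P = (21, 3)
  8P = (16, 13)
  ... (continuing to 30P)
  30P = O

ord(P) = 30


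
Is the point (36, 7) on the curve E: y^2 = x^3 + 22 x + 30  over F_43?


Check whether y^2 = x^3 + 22 x + 30 (mod 43) for (x, y) = (36, 7).
LHS: y^2 = 7^2 mod 43 = 6
RHS: x^3 + 22 x + 30 = 36^3 + 22*36 + 30 mod 43 = 6
LHS = RHS

Yes, on the curve


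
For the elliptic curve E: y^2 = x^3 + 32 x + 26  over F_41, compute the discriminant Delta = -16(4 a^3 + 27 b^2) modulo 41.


4 a^3 + 27 b^2 = 4*32^3 + 27*26^2 = 131072 + 18252 = 149324
Delta = -16 * (149324) = -2389184
Delta mod 41 = 9

Delta = 9 (mod 41)


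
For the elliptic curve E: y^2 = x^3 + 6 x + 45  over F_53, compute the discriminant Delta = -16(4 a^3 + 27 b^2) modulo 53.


4 a^3 + 27 b^2 = 4*6^3 + 27*45^2 = 864 + 54675 = 55539
Delta = -16 * (55539) = -888624
Delta mod 53 = 27

Delta = 27 (mod 53)


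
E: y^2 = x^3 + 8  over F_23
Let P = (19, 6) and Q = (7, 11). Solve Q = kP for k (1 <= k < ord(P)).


Enumerate multiples of P until we hit Q = (7, 11):
  1P = (19, 6)
  2P = (1, 20)
  3P = (9, 22)
  4P = (4, 16)
  5P = (3, 14)
  6P = (7, 11)
Match found at i = 6.

k = 6


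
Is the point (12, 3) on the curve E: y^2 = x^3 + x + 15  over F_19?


Check whether y^2 = x^3 + 1 x + 15 (mod 19) for (x, y) = (12, 3).
LHS: y^2 = 3^2 mod 19 = 9
RHS: x^3 + 1 x + 15 = 12^3 + 1*12 + 15 mod 19 = 7
LHS != RHS

No, not on the curve


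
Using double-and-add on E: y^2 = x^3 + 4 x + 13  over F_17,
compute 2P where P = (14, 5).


k = 2 = 10_2 (binary, LSB first: 01)
Double-and-add from P = (14, 5):
  bit 0 = 0: acc unchanged = O
  bit 1 = 1: acc = O + (10, 4) = (10, 4)

2P = (10, 4)


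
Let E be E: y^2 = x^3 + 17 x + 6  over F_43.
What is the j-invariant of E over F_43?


Delta = -16(4 a^3 + 27 b^2) mod 43 = 41
-1728 * (4 a)^3 = -1728 * (4*17)^3 mod 43 = 1
j = 1 * 41^(-1) mod 43 = 21

j = 21 (mod 43)


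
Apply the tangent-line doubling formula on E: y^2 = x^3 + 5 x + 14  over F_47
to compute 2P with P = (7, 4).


Doubling: s = (3 x1^2 + a) / (2 y1)
s = (3*7^2 + 5) / (2*4) mod 47 = 19
x3 = s^2 - 2 x1 mod 47 = 19^2 - 2*7 = 18
y3 = s (x1 - x3) - y1 mod 47 = 19 * (7 - 18) - 4 = 22

2P = (18, 22)


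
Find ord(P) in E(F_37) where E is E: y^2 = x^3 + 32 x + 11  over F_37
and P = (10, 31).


Compute successive multiples of P until we hit O:
  1P = (10, 31)
  2P = (26, 17)
  3P = (22, 35)
  4P = (1, 9)
  5P = (0, 14)
  6P = (31, 11)
  7P = (23, 36)
  8P = (14, 13)
  ... (continuing to 40P)
  40P = O

ord(P) = 40


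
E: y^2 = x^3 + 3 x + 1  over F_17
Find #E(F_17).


For each x in F_17, count y with y^2 = x^3 + 3 x + 1 mod 17:
  x = 0: RHS = 1, y in [1, 16]  -> 2 point(s)
  x = 2: RHS = 15, y in [7, 10]  -> 2 point(s)
  x = 4: RHS = 9, y in [3, 14]  -> 2 point(s)
  x = 7: RHS = 8, y in [5, 12]  -> 2 point(s)
  x = 9: RHS = 9, y in [3, 14]  -> 2 point(s)
  x = 14: RHS = 16, y in [4, 13]  -> 2 point(s)
  x = 15: RHS = 4, y in [2, 15]  -> 2 point(s)
Affine points: 14. Add the point at infinity: total = 15.

#E(F_17) = 15


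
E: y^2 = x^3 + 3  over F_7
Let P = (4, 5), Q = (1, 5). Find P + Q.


P != Q, so use the chord formula.
s = (y2 - y1) / (x2 - x1) = (0) / (4) mod 7 = 0
x3 = s^2 - x1 - x2 mod 7 = 0^2 - 4 - 1 = 2
y3 = s (x1 - x3) - y1 mod 7 = 0 * (4 - 2) - 5 = 2

P + Q = (2, 2)


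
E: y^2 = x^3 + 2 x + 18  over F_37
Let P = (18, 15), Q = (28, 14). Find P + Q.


P != Q, so use the chord formula.
s = (y2 - y1) / (x2 - x1) = (36) / (10) mod 37 = 11
x3 = s^2 - x1 - x2 mod 37 = 11^2 - 18 - 28 = 1
y3 = s (x1 - x3) - y1 mod 37 = 11 * (18 - 1) - 15 = 24

P + Q = (1, 24)


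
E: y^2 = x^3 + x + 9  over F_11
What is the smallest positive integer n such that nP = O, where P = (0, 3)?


Compute successive multiples of P until we hit O:
  1P = (0, 3)
  2P = (4, 0)
  3P = (0, 8)
  4P = O

ord(P) = 4


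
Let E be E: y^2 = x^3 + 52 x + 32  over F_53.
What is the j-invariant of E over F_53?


Delta = -16(4 a^3 + 27 b^2) mod 53 = 34
-1728 * (4 a)^3 = -1728 * (4*52)^3 mod 53 = 34
j = 34 * 34^(-1) mod 53 = 1

j = 1 (mod 53)


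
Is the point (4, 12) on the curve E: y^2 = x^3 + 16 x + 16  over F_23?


Check whether y^2 = x^3 + 16 x + 16 (mod 23) for (x, y) = (4, 12).
LHS: y^2 = 12^2 mod 23 = 6
RHS: x^3 + 16 x + 16 = 4^3 + 16*4 + 16 mod 23 = 6
LHS = RHS

Yes, on the curve


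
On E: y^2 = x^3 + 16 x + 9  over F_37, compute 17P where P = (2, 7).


k = 17 = 10001_2 (binary, LSB first: 10001)
Double-and-add from P = (2, 7):
  bit 0 = 1: acc = O + (2, 7) = (2, 7)
  bit 1 = 0: acc unchanged = (2, 7)
  bit 2 = 0: acc unchanged = (2, 7)
  bit 3 = 0: acc unchanged = (2, 7)
  bit 4 = 1: acc = (2, 7) + (13, 34) = (32, 27)

17P = (32, 27)
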